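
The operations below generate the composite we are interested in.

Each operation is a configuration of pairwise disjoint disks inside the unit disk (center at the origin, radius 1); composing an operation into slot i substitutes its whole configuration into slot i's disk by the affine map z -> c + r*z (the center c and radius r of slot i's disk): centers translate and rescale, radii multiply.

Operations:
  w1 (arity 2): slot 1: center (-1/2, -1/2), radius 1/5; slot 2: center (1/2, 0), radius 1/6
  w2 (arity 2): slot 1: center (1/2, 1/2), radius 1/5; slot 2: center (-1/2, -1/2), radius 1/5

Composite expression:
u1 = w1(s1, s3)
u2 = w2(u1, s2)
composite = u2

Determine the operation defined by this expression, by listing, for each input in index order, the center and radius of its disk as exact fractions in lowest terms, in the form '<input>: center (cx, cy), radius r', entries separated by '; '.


Each s-disk chains the slot maps above it in w2; radii multiply.
s1: after 2 affine steps, its disk has center (2/5, 2/5), radius 1/25
s3: after 2 affine steps, its disk has center (3/5, 1/2), radius 1/30
s2: after 1 affine step, its disk has center (-1/2, -1/2), radius 1/5

s1: center (2/5, 2/5), radius 1/25; s2: center (-1/2, -1/2), radius 1/5; s3: center (3/5, 1/2), radius 1/30


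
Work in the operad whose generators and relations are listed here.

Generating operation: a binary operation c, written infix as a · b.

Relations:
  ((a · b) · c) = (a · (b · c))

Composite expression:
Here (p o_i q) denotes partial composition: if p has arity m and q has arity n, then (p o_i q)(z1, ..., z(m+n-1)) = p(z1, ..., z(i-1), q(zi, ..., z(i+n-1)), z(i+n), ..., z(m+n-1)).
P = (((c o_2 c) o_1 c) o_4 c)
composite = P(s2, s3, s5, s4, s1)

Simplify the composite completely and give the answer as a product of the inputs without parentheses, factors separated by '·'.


s2 · s3 · s5 · s4 · s1

Every regrouping of c is equal, so read the s-inputs in written order.
(s2 · s3) flattens to s2 · s3
(s4 · s1) flattens to s4 · s1
(s5 · (s4 · s1)) flattens to s5 · s4 · s1
((s2 · s3) · (s5 · (s4 · s1))) flattens to s2 · s3 · s5 · s4 · s1


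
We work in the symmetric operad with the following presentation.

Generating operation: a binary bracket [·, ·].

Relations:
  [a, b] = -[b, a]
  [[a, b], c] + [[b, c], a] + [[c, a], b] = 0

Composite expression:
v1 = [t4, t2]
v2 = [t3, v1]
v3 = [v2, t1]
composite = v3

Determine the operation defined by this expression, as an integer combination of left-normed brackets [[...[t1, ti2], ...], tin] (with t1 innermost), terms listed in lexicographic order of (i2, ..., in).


-[[[t1, t2], t4], t3] + [[[t1, t3], t2], t4] - [[[t1, t3], t4], t2] + [[[t1, t4], t2], t3]

Left-normed coefficients sit on the t1-initial expansion words.
Composite bracket: [[t3, [t4, t2]], t1]
Expanding via [a, b] = ab - ba: 8 signed words (2^3 = 8).
Only words starting with t1 matter:
  word t1t2t4t3 has sign -1, contributing -[[[t1, t2], t4], t3]
  word t1t3t2t4 has sign +1, contributing +[[[t1, t3], t2], t4]
  word t1t3t4t2 has sign -1, contributing -[[[t1, t3], t4], t2]
  word t1t4t2t3 has sign +1, contributing +[[[t1, t4], t2], t3]


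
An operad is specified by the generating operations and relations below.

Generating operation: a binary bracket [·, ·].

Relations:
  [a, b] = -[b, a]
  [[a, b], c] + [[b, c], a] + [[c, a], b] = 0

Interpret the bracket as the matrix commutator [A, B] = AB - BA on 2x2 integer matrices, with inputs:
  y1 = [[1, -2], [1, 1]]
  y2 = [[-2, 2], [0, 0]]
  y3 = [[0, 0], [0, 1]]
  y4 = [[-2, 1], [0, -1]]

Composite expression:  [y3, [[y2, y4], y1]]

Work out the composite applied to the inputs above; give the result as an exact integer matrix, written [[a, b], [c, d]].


[[0, 0], [0, 0]]

[y2, y4] = [[0, 0], [0, 0]]
[[y2, y4], y1] = [[0, 0], [0, 0]]
[y3, [[y2, y4], y1]] = [[0, 0], [0, 0]]


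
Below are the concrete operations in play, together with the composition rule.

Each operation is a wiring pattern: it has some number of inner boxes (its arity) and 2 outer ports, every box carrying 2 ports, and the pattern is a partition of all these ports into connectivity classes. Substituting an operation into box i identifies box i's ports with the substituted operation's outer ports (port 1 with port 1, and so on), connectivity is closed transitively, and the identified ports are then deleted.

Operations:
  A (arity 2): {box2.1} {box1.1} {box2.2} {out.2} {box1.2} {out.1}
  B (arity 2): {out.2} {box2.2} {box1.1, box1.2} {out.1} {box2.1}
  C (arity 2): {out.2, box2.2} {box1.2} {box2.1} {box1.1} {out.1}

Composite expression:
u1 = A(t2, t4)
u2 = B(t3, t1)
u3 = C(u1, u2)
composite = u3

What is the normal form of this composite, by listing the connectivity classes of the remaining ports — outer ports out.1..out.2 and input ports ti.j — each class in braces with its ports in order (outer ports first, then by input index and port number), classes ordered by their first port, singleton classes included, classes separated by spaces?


Connectivity passes through glued C-boundaries; trace each wire chain.
composing A on (t2, t4), with out.j its own outer ports: {out.1} {out.2} {t2.1} {t2.2} {t4.1} {t4.2}
composing B on (t3, t1), with out.j its own outer ports: {out.1} {out.2} {t1.1} {t1.2} {t3.1, t3.2}
composing C on (t2, t4, t3, t1), with out.j its own outer ports: {out.1} {out.2} {t1.1} {t1.2} {t2.1} {t2.2} {t3.1, t3.2} {t4.1} {t4.2}

{out.1} {out.2} {t1.1} {t1.2} {t2.1} {t2.2} {t3.1, t3.2} {t4.1} {t4.2}


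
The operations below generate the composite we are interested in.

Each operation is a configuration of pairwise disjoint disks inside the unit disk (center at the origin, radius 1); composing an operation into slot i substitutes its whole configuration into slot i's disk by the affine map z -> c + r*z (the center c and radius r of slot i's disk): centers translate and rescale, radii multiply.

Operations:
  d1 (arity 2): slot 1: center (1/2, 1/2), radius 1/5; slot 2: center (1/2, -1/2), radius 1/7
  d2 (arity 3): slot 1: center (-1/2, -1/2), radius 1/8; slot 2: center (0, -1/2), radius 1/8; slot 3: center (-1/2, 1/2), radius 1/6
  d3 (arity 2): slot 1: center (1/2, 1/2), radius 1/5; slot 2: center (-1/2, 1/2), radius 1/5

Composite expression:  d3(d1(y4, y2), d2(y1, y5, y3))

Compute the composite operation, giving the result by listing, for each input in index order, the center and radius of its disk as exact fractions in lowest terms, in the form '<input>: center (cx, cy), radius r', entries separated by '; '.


y1: center (-3/5, 2/5), radius 1/40; y2: center (3/5, 2/5), radius 1/35; y3: center (-3/5, 3/5), radius 1/30; y4: center (3/5, 3/5), radius 1/25; y5: center (-1/2, 2/5), radius 1/40


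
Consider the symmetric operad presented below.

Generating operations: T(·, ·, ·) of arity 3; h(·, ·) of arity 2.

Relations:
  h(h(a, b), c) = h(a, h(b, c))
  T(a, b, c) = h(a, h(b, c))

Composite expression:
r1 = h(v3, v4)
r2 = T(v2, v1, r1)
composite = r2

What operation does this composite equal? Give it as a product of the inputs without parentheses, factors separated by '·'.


v2 · v1 · v3 · v4

All parenthesizations of T agree; list the v-inputs left to right.
h(v3, v4) flattens to v3 · v4
T(v2, v1, h(v3, v4)) flattens to v2 · v1 · v3 · v4


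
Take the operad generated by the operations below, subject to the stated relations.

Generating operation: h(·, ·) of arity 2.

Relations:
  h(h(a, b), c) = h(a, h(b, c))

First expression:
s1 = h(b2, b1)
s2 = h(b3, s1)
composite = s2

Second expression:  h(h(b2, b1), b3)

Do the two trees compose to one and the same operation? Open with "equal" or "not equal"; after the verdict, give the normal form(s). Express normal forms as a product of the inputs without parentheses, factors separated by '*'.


not equal — first b3 * b2 * b1, second b2 * b1 * b3

The first expression, normalized: b3 * b2 * b1
The second expression, normalized: b2 * b1 * b3
Different reductions; not equal.


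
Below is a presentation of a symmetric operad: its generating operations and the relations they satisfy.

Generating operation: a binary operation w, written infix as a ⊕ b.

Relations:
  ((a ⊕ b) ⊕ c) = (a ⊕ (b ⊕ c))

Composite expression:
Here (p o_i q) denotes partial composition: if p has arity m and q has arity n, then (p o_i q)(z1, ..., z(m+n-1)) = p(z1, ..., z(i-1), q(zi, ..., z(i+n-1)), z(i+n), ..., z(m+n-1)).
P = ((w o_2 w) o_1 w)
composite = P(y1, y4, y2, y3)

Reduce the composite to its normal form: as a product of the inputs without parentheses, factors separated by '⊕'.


All parenthesizations of w agree; list the y-inputs left to right.
(y1 ⊕ y4) unparenthesizes to y1 ⊕ y4
(y2 ⊕ y3) unparenthesizes to y2 ⊕ y3
((y1 ⊕ y4) ⊕ (y2 ⊕ y3)) unparenthesizes to y1 ⊕ y4 ⊕ y2 ⊕ y3

y1 ⊕ y4 ⊕ y2 ⊕ y3


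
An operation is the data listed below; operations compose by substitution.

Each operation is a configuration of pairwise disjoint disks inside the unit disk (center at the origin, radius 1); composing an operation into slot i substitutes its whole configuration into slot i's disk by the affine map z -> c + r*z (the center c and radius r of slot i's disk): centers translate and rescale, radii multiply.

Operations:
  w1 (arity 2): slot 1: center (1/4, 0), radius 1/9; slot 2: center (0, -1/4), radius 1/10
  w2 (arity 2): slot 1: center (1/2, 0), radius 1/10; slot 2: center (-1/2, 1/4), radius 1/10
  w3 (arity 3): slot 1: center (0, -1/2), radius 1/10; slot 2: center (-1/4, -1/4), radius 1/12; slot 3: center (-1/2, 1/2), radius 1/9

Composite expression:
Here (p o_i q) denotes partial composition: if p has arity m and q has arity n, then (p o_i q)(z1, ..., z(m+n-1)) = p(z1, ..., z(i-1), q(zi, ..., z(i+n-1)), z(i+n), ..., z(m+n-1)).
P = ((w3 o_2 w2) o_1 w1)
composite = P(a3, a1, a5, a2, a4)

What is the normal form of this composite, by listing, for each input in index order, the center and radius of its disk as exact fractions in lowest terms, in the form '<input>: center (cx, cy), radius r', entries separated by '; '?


a1: center (0, -21/40), radius 1/100; a2: center (-7/24, -11/48), radius 1/120; a3: center (1/40, -1/2), radius 1/90; a4: center (-1/2, 1/2), radius 1/9; a5: center (-5/24, -1/4), radius 1/120

Each a-disk chains the slot maps above it in w3; radii multiply.
input a3: applying the 2 nested substitutions gives center (1/40, -1/2), radius 1/90
input a1: applying the 2 nested substitutions gives center (0, -21/40), radius 1/100
input a5: applying the 2 nested substitutions gives center (-5/24, -1/4), radius 1/120
input a2: applying the 2 nested substitutions gives center (-7/24, -11/48), radius 1/120
input a4: applying the 1 nested substitution gives center (-1/2, 1/2), radius 1/9


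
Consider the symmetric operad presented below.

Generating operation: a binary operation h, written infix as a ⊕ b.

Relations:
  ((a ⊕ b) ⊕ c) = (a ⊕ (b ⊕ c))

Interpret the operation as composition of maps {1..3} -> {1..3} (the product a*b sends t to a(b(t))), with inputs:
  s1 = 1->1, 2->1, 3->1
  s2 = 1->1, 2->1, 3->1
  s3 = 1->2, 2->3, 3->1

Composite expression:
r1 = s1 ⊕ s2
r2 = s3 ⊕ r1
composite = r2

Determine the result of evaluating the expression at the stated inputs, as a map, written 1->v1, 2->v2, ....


1->2, 2->2, 3->2


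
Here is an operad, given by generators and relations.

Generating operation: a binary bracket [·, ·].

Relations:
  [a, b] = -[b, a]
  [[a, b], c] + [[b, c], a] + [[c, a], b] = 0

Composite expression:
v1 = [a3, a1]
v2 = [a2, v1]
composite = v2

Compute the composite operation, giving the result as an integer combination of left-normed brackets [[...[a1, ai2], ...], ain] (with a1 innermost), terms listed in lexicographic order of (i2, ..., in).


[[a1, a3], a2]

Expand each bracket as ab - ba; the a1-initial words give the coefficients.
Composite bracket: [a2, [a3, a1]]
Each bracket splits as ab - ba, giving 4 signed words (2^2 = 4).
Keep just the words that open with a1:
  a1a3a2 appears with sign +1, giving the term +[[a1, a3], a2]


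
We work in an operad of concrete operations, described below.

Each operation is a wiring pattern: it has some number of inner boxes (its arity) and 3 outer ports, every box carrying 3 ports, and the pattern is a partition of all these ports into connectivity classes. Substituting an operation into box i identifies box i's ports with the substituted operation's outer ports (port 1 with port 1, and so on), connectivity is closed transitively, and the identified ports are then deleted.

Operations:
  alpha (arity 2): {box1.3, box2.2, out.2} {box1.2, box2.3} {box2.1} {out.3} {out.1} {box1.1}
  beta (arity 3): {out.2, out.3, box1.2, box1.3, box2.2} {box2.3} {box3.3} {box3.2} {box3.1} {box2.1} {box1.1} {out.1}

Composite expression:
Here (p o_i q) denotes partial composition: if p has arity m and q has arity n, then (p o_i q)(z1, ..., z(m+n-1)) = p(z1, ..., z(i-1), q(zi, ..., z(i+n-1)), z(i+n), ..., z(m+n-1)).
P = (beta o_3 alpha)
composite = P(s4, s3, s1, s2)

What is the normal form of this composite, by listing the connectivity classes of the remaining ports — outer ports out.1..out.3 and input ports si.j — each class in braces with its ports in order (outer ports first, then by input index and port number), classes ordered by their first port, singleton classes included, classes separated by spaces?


{out.1} {out.2, out.3, s3.2, s4.2, s4.3} {s1.1} {s1.2, s2.3} {s1.3, s2.2} {s2.1} {s3.1} {s3.3} {s4.1}


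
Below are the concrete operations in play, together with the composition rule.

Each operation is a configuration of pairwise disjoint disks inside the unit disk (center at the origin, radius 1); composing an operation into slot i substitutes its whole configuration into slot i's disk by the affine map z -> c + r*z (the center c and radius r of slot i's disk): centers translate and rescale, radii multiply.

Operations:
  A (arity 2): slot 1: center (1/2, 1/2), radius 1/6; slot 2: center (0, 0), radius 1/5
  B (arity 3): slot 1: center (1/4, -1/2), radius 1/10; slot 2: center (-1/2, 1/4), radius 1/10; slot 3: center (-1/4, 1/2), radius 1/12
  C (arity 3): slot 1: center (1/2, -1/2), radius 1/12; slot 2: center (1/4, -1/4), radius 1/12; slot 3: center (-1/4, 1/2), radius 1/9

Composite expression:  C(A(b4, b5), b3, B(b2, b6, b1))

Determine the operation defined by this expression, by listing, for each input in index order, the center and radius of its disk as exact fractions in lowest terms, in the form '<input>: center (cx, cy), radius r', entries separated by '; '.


b1: center (-5/18, 5/9), radius 1/108; b2: center (-2/9, 4/9), radius 1/90; b3: center (1/4, -1/4), radius 1/12; b4: center (13/24, -11/24), radius 1/72; b5: center (1/2, -1/2), radius 1/60; b6: center (-11/36, 19/36), radius 1/90

Nesting under C composes maps z -> c + r*z down each b-path.
b4 passes through 2 substitutions, ending at center (13/24, -11/24), radius 1/72
b5 passes through 2 substitutions, ending at center (1/2, -1/2), radius 1/60
b3 passes through 1 substitution, ending at center (1/4, -1/4), radius 1/12
b2 passes through 2 substitutions, ending at center (-2/9, 4/9), radius 1/90
b6 passes through 2 substitutions, ending at center (-11/36, 19/36), radius 1/90
b1 passes through 2 substitutions, ending at center (-5/18, 5/9), radius 1/108


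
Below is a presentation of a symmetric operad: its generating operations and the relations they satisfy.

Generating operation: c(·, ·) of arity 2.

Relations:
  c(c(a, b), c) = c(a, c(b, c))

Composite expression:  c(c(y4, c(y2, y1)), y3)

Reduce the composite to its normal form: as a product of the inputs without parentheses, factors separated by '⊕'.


y4 ⊕ y2 ⊕ y1 ⊕ y3

Key point: c is associative — brackets drop, the y-order remains.
c(y2, y1) unparenthesizes to y2 ⊕ y1
c(y4, c(y2, y1)) unparenthesizes to y4 ⊕ y2 ⊕ y1
c(c(y4, c(y2, y1)), y3) unparenthesizes to y4 ⊕ y2 ⊕ y1 ⊕ y3


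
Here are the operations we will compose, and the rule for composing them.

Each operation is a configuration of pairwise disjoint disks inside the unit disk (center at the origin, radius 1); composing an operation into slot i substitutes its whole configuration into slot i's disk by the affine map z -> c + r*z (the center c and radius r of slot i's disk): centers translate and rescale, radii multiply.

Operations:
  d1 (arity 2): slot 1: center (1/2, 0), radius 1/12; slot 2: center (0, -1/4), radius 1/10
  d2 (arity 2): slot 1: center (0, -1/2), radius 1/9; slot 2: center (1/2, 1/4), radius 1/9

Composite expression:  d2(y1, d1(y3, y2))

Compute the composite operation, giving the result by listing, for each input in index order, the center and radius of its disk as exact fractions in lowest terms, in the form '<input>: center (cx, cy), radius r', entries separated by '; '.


y1: center (0, -1/2), radius 1/9; y2: center (1/2, 2/9), radius 1/90; y3: center (5/9, 1/4), radius 1/108


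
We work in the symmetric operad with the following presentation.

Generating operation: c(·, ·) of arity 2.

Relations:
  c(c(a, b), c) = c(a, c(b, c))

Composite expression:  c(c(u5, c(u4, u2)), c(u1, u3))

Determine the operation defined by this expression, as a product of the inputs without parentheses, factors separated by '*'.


u5 * u4 * u2 * u1 * u3

The c-tree's shape is irrelevant; the u-reading-order decides.
c(u4, u2) collapses to u4 * u2
c(u5, c(u4, u2)) collapses to u5 * u4 * u2
c(u1, u3) collapses to u1 * u3
c(c(u5, c(u4, u2)), c(u1, u3)) collapses to u5 * u4 * u2 * u1 * u3


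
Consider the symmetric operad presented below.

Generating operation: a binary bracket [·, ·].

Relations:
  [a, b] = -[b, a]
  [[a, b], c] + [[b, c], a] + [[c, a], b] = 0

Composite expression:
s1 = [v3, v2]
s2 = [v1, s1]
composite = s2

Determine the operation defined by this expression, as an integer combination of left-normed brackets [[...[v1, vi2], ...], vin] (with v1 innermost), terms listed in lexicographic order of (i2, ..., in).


-[[v1, v2], v3] + [[v1, v3], v2]

Antisymmetry and Jacobi reduce to v1-anchored left-normed brackets.
Composite bracket: [v1, [v3, v2]]
The bracket unfolds into 4 signed words via [a, b] = ab - ba (2^2 = 4).
The v1-initial words carry the normal form:
  v1v2v3 appears with sign -1, giving the term -[[v1, v2], v3]
  v1v3v2 appears with sign +1, giving the term +[[v1, v3], v2]


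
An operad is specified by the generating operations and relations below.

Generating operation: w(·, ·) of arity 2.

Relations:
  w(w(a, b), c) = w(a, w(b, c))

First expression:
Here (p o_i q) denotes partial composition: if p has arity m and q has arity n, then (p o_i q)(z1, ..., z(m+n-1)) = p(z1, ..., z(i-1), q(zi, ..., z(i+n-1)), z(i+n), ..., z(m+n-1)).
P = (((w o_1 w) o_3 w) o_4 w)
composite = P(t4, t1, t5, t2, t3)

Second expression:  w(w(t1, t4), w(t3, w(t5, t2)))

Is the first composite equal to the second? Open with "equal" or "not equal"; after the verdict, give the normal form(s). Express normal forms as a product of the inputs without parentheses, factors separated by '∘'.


The first expression, normalized: t4 ∘ t1 ∘ t5 ∘ t2 ∘ t3
The second expression, normalized: t1 ∘ t4 ∘ t3 ∘ t5 ∘ t2
The forms do not match — not equal.

not equal: they reduce to t4 ∘ t1 ∘ t5 ∘ t2 ∘ t3 and t1 ∘ t4 ∘ t3 ∘ t5 ∘ t2


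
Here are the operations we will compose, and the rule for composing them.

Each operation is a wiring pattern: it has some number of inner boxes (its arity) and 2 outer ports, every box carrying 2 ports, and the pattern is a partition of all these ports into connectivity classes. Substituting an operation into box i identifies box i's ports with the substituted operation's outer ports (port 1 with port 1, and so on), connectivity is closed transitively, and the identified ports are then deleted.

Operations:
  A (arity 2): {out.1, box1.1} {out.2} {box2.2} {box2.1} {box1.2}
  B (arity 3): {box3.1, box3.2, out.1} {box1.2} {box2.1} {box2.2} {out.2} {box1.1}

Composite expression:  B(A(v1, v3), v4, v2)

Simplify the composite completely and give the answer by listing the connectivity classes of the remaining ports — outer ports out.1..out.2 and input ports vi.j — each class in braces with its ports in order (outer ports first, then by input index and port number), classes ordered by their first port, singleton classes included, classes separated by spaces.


After gluing at B, chains via deleted ports link the v-ports.
A over (v1, v3) gives {out.1, v1.1} {out.2} {v1.2} {v3.1} {v3.2}, out.j being that stage's outer ports
B over (v1, v3, v4, v2) gives {out.1, v2.1, v2.2} {out.2} {v1.1} {v1.2} {v3.1} {v3.2} {v4.1} {v4.2}, out.j being that stage's outer ports

{out.1, v2.1, v2.2} {out.2} {v1.1} {v1.2} {v3.1} {v3.2} {v4.1} {v4.2}


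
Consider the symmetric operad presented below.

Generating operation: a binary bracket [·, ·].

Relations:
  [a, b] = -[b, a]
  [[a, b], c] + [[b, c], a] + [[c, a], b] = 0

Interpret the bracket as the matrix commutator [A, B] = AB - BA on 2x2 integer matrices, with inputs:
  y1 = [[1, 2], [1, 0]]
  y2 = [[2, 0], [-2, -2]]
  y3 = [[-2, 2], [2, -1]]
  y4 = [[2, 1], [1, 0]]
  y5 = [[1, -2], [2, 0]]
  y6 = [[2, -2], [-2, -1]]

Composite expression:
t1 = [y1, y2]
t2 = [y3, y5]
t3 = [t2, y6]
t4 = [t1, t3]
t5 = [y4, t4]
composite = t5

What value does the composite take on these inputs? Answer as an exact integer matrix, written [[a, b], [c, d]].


[[64, 1088], [-1216, -64]]

[y1, y2] = [[-4, -8], [6, 4]]
[y3, y5] = [[8, 0], [4, -8]]
[[y3, y5], y6] = [[8, -32], [44, -8]]
[[y1, y2], [[y3, y5], y6]] = [[-160, 384], [448, 160]]
[y4, [[y1, y2], [[y3, y5], y6]]] = [[64, 1088], [-1216, -64]]


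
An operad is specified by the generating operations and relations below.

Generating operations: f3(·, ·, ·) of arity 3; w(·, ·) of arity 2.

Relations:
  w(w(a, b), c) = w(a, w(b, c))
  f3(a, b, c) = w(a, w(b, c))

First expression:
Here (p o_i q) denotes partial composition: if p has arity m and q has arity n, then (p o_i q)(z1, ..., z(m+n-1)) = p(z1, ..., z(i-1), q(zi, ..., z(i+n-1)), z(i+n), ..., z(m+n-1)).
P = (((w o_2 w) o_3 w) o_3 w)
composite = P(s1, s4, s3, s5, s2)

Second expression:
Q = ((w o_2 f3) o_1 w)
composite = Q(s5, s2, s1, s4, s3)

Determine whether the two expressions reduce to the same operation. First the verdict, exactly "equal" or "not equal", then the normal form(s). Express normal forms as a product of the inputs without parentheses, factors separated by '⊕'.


not equal: they reduce to s1 ⊕ s4 ⊕ s3 ⊕ s5 ⊕ s2 and s5 ⊕ s2 ⊕ s1 ⊕ s4 ⊕ s3

In normal form, the first expression is s1 ⊕ s4 ⊕ s3 ⊕ s5 ⊕ s2
In normal form, the second expression is s5 ⊕ s2 ⊕ s1 ⊕ s4 ⊕ s3
Different reductions; not equal.


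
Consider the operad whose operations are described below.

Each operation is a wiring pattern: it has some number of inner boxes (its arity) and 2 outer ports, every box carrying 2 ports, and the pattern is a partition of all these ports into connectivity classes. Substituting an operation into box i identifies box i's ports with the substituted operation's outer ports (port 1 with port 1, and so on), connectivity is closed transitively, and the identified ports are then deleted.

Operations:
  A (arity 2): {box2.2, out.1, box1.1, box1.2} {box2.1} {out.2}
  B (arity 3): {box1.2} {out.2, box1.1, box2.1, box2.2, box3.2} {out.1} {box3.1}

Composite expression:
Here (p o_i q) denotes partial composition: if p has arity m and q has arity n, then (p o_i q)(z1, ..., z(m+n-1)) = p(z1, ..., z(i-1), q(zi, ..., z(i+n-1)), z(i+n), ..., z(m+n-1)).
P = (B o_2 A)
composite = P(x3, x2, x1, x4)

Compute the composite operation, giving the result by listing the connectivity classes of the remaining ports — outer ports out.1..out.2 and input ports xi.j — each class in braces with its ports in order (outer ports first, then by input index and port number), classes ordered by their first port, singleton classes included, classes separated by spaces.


{out.1} {out.2, x1.2, x2.1, x2.2, x3.1, x4.2} {x1.1} {x3.2} {x4.1}

Two ports join when wires chain via B-identified ports.
through A, on inputs (x2, x1): {out.1, x1.2, x2.1, x2.2} {out.2} {x1.1} (out.j = stage outer ports)
through B, on inputs (x3, x2, x1, x4): {out.1} {out.2, x1.2, x2.1, x2.2, x3.1, x4.2} {x1.1} {x3.2} {x4.1} (out.j = stage outer ports)


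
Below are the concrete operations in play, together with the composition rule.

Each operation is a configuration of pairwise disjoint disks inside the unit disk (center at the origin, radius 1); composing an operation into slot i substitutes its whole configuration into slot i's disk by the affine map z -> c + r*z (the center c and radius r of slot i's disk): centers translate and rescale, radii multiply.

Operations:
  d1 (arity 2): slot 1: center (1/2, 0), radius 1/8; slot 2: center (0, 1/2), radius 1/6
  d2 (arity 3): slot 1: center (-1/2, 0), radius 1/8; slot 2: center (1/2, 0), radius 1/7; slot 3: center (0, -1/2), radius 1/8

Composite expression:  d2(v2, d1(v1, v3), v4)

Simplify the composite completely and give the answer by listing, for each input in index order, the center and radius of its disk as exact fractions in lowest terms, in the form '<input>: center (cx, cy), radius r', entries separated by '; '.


v1: center (4/7, 0), radius 1/56; v2: center (-1/2, 0), radius 1/8; v3: center (1/2, 1/14), radius 1/42; v4: center (0, -1/2), radius 1/8

Nesting under d2 composes maps z -> c + r*z down each v-path.
v2 passes through 1 substitution, ending at center (-1/2, 0), radius 1/8
v1 passes through 2 substitutions, ending at center (4/7, 0), radius 1/56
v3 passes through 2 substitutions, ending at center (1/2, 1/14), radius 1/42
v4 passes through 1 substitution, ending at center (0, -1/2), radius 1/8


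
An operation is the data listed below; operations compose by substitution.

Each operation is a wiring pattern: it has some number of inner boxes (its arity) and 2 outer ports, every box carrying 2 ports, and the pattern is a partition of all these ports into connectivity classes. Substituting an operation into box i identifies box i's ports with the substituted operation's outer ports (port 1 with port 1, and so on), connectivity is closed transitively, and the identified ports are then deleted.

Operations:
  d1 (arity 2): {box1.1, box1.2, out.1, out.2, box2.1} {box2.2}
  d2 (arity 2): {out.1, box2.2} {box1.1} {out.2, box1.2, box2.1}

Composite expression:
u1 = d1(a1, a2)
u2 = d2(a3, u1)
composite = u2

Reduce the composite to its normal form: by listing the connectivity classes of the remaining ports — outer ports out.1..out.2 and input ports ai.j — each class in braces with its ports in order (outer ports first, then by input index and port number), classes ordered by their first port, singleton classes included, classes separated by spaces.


{out.1, out.2, a1.1, a1.2, a2.1, a3.2} {a2.2} {a3.1}


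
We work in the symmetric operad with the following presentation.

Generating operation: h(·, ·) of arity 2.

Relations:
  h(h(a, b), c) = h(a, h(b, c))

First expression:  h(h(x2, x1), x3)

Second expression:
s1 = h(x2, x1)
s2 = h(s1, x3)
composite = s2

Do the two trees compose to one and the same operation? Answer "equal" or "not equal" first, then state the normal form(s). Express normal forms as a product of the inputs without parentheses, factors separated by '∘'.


equal — both sides give x2 ∘ x1 ∘ x3

The first expression, normalized: x2 ∘ x1 ∘ x3
The second expression, normalized: x2 ∘ x1 ∘ x3
The forms coincide; equal.


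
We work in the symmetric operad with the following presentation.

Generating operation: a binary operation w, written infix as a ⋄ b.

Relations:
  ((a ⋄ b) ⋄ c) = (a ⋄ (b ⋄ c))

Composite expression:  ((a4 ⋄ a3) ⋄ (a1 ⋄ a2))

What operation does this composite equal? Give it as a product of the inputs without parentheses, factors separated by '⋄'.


a4 ⋄ a3 ⋄ a1 ⋄ a2

The w-tree's shape is irrelevant; the a-reading-order decides.
(a4 ⋄ a3) spells out as a4 ⋄ a3
(a1 ⋄ a2) spells out as a1 ⋄ a2
((a4 ⋄ a3) ⋄ (a1 ⋄ a2)) spells out as a4 ⋄ a3 ⋄ a1 ⋄ a2


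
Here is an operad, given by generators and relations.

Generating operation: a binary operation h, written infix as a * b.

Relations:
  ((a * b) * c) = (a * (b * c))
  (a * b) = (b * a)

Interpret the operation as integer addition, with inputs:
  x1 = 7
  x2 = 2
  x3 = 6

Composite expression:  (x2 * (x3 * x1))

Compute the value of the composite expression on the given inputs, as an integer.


15

(x3 * x1) = 13
(x2 * (x3 * x1)) = 15


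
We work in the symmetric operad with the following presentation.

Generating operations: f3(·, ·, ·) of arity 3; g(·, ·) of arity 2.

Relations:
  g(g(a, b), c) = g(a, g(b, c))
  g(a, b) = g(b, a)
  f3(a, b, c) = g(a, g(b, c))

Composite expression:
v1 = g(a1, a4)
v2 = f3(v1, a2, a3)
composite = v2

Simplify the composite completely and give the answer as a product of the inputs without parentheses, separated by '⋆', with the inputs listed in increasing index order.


Key point: f3 commutes, so take the a-inputs in any fixed order.
g(a1, a4) unparenthesizes to a1 ⋆ a4
f3(g(a1, a4), a2, a3) unparenthesizes to a1 ⋆ a4 ⋆ a2 ⋆ a3
putting the inputs in ascending order: a1 ⋆ a2 ⋆ a3 ⋆ a4

a1 ⋆ a2 ⋆ a3 ⋆ a4


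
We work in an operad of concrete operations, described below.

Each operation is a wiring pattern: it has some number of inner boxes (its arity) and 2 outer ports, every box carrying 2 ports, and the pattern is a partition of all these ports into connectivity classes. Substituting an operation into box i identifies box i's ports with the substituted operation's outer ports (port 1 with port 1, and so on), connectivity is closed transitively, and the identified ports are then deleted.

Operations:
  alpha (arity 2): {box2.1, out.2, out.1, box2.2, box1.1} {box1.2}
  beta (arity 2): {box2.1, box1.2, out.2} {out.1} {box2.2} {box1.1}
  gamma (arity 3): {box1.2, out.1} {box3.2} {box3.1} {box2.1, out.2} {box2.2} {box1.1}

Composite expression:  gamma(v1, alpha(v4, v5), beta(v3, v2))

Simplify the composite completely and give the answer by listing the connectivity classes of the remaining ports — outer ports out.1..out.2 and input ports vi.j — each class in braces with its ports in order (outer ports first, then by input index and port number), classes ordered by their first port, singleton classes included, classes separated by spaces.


{out.1, v1.2} {out.2, v4.1, v5.1, v5.2} {v1.1} {v2.1, v3.2} {v2.2} {v3.1} {v4.2}

Substituting into gamma glues patterns; closure does the rest.
composing alpha on (v4, v5), with out.j its own outer ports: {out.1, out.2, v4.1, v5.1, v5.2} {v4.2}
composing beta on (v3, v2), with out.j its own outer ports: {out.1} {out.2, v2.1, v3.2} {v2.2} {v3.1}
composing gamma on (v1, v4, v5, v3, v2), with out.j its own outer ports: {out.1, v1.2} {out.2, v4.1, v5.1, v5.2} {v1.1} {v2.1, v3.2} {v2.2} {v3.1} {v4.2}


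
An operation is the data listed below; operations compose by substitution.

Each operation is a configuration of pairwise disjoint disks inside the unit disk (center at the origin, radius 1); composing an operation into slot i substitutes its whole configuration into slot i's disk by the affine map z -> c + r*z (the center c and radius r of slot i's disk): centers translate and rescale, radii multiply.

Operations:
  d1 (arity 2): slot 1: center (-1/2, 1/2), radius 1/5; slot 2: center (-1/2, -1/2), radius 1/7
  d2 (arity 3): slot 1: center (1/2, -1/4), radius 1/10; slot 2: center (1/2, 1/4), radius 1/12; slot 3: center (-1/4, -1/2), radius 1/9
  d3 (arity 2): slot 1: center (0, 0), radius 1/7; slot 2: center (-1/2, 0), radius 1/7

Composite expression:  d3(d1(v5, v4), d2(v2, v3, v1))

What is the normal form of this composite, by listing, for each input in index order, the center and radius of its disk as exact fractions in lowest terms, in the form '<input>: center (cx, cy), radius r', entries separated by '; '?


v1: center (-15/28, -1/14), radius 1/63; v2: center (-3/7, -1/28), radius 1/70; v3: center (-3/7, 1/28), radius 1/84; v4: center (-1/14, -1/14), radius 1/49; v5: center (-1/14, 1/14), radius 1/35

Nesting under d3 composes maps z -> c + r*z down each v-path.
input v5: applying the 2 nested substitutions gives center (-1/14, 1/14), radius 1/35
input v4: applying the 2 nested substitutions gives center (-1/14, -1/14), radius 1/49
input v2: applying the 2 nested substitutions gives center (-3/7, -1/28), radius 1/70
input v3: applying the 2 nested substitutions gives center (-3/7, 1/28), radius 1/84
input v1: applying the 2 nested substitutions gives center (-15/28, -1/14), radius 1/63


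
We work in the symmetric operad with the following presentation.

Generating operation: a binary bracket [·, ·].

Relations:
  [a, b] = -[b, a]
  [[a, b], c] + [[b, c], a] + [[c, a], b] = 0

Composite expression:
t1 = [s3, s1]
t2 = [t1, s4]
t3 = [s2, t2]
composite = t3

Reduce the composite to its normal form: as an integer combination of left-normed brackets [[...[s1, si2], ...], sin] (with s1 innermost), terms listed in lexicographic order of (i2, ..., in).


[[[s1, s3], s4], s2]

Left-normed coefficients sit on the s1-initial expansion words.
Composite bracket: [s2, [[s3, s1], s4]]
Applying ab - ba throughout gives 8 signed words (2^3 = 8).
Coefficients come from the s1-initial words:
  from s1s3s4s2, sign +1: term +[[[s1, s3], s4], s2]


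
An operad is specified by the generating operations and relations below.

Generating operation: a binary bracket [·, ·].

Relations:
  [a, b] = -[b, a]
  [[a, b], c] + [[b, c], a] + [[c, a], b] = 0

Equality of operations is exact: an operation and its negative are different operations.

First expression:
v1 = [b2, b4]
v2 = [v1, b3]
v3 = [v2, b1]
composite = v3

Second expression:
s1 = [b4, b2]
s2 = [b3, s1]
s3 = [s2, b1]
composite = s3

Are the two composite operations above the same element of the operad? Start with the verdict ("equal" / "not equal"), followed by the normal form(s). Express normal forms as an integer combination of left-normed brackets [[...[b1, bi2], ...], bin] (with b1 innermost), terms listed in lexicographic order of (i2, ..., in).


equal — both sides give -[[[b1, b2], b4], b3] + [[[b1, b3], b2], b4] - [[[b1, b3], b4], b2] + [[[b1, b4], b2], b3]

In normal form, the first expression is -[[[b1, b2], b4], b3] + [[[b1, b3], b2], b4] - [[[b1, b3], b4], b2] + [[[b1, b4], b2], b3]
In normal form, the second expression is -[[[b1, b2], b4], b3] + [[[b1, b3], b2], b4] - [[[b1, b3], b4], b2] + [[[b1, b4], b2], b3]
Both agree, so they are equal.


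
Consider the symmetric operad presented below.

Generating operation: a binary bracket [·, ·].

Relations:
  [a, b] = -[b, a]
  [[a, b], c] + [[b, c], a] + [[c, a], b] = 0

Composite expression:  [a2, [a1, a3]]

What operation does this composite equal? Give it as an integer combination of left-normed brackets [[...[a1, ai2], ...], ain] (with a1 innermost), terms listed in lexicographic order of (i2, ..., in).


-[[a1, a3], a2]


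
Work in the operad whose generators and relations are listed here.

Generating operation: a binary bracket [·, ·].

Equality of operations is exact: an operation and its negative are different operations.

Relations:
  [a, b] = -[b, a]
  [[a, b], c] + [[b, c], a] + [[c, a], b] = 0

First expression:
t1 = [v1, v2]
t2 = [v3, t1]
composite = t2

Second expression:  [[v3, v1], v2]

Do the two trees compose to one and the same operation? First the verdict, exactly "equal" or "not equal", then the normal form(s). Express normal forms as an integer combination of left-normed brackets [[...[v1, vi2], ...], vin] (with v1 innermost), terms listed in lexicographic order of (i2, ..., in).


not equal: they reduce to -[[v1, v2], v3] and -[[v1, v3], v2]

The first expression, normalized: -[[v1, v2], v3]
The second expression, normalized: -[[v1, v3], v2]
Distinct normal forms: not equal.


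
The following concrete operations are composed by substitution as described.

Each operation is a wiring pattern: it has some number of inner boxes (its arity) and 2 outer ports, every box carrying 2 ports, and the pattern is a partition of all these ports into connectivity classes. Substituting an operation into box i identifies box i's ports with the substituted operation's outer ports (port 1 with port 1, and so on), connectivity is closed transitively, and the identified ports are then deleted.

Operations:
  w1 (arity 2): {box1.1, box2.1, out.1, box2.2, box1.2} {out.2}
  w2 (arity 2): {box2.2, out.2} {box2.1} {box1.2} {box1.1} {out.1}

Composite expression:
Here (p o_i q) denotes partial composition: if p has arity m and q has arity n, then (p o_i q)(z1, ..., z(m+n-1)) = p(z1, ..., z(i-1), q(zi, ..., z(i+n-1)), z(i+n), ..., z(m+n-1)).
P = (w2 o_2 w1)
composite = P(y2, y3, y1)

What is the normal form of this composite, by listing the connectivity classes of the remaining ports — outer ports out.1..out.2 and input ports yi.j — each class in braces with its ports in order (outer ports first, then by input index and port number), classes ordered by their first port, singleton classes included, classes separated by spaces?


Reachability decides: close wires over w2-identified ports.
stage w1: inputs (y3, y1), connectivity {out.1, y1.1, y1.2, y3.1, y3.2} {out.2}, out.j its boundary
stage w2: inputs (y2, y3, y1), connectivity {out.1} {out.2} {y1.1, y1.2, y3.1, y3.2} {y2.1} {y2.2}, out.j its boundary

{out.1} {out.2} {y1.1, y1.2, y3.1, y3.2} {y2.1} {y2.2}


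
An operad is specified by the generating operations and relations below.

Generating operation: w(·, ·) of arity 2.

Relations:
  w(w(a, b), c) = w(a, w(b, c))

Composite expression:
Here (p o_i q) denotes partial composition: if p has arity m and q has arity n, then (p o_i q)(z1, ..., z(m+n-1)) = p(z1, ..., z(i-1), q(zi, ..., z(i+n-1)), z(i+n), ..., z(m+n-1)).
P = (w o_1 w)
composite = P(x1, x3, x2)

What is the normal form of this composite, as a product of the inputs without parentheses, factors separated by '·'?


x1 · x3 · x2

All parenthesizations of w agree; list the x-inputs left to right.
w(x1, x3) unparenthesizes to x1 · x3
w(w(x1, x3), x2) unparenthesizes to x1 · x3 · x2


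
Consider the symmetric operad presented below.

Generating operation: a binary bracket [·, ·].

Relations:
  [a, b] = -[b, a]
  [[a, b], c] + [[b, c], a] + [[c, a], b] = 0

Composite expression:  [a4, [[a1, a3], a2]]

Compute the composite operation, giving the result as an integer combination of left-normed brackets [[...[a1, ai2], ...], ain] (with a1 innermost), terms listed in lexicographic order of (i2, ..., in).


-[[[a1, a3], a2], a4]

Skip Jacobi rewriting: expand, keep a1-initial words, read off terms.
Composite bracket: [a4, [[a1, a3], a2]]
Each bracket splits as ab - ba, giving 8 signed words (2^3 = 8).
Only words starting with a1 matter:
  a1a3a2a4 (sign -1) contributes -[[[a1, a3], a2], a4]


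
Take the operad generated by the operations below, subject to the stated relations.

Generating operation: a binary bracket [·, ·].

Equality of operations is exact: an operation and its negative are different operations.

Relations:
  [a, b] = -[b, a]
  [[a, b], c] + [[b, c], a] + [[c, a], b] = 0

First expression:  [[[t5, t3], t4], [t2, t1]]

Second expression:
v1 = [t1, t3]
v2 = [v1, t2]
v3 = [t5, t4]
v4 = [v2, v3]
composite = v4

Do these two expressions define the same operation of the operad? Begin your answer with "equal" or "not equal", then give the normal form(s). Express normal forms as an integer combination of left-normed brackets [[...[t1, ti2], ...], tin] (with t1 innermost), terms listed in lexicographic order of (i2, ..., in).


not equal; first: -[[[[t1, t2], t3], t5], t4] + [[[[t1, t2], t4], t3], t5] - [[[[t1, t2], t4], t5], t3] + [[[[t1, t2], t5], t3], t4]; second: -[[[[t1, t3], t2], t4], t5] + [[[[t1, t3], t2], t5], t4]

The first expression, normalized: -[[[[t1, t2], t3], t5], t4] + [[[[t1, t2], t4], t3], t5] - [[[[t1, t2], t4], t5], t3] + [[[[t1, t2], t5], t3], t4]
The second expression, normalized: -[[[[t1, t3], t2], t4], t5] + [[[[t1, t3], t2], t5], t4]
No match — not equal.


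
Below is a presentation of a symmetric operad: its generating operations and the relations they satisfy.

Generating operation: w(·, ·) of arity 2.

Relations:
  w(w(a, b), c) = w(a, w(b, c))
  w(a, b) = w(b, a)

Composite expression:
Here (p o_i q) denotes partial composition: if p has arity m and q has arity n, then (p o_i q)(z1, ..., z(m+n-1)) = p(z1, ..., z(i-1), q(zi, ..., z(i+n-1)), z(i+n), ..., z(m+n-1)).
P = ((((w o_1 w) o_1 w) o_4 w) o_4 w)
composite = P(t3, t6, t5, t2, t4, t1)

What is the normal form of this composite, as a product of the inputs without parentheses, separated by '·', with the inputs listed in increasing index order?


t1 · t2 · t3 · t4 · t5 · t6

Both nesting and order wash out for w; what remains is which t's occur.
w(t3, t6) linearizes to t3 · t6
w(w(t3, t6), t5) linearizes to t3 · t6 · t5
w(t2, t4) linearizes to t2 · t4
w(w(t2, t4), t1) linearizes to t2 · t4 · t1
w(w(w(t3, t6), t5), w(w(t2, t4), t1)) linearizes to t3 · t6 · t5 · t2 · t4 · t1
reordering the factors by index: t1 · t2 · t3 · t4 · t5 · t6
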